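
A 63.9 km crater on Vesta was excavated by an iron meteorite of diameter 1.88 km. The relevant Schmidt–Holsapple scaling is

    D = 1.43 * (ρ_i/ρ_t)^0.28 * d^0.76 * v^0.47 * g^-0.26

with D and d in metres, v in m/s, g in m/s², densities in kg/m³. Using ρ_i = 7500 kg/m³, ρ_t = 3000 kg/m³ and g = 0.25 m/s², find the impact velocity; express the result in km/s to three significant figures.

v ≈ 10.7 km/s

Rearranging for v: v = [D / (1.43 · (7500/3000)^0.28 · 1880^0.76 · 0.25^-0.26)]^(1/0.47).
D = 63900 m.
(7500/3000)^0.28 = 1.292
1880^0.76 = 307.9
0.25^-0.26 = 1.434
Denominator = 1.43 × 1.292 × 307.9 × 1.434 = 815.8
D / 815.8 = 63900 / 815.8 = 78.33
v = 78.33^(1/0.47) = 78.33^2.1277 = 10708 m/s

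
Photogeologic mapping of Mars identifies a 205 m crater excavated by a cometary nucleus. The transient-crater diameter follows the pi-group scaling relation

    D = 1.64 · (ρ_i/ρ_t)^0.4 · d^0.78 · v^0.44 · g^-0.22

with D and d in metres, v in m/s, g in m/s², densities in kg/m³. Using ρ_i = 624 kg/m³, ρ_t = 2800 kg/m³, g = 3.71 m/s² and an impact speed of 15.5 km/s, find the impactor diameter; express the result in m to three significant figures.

Rearranging for d: d = [D / (1.64 · (624/2800)^0.4 · 15500^0.44 · 3.71^-0.22)]^(1/0.78).
(624/2800)^0.4 = 0.5485
15500^0.44 = 69.78
3.71^-0.22 = 0.7494
Denominator = 1.64 × 0.5485 × 69.78 × 0.7494 = 47.04
D / 47.04 = 205 / 47.04 = 4.358
d = 4.358^(1/0.78) = 4.358^1.2821 = 6.601 m

d ≈ 6.60 m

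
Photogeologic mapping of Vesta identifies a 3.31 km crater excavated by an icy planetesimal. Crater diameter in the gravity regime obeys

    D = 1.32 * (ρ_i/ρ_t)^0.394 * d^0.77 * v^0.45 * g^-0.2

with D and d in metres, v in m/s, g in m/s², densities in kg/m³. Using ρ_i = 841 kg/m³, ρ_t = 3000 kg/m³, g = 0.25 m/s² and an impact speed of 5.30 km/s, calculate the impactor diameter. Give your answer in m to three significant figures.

Rearranging for d: d = [D / (1.32 · (841/3000)^0.394 · 5300^0.45 · 0.25^-0.2)]^(1/0.77).
D = 3310 m.
(841/3000)^0.394 = 0.6059
5300^0.45 = 47.42
0.25^-0.2 = 1.320
Denominator = 1.32 × 0.6059 × 47.42 × 1.320 = 50.06
D / 50.06 = 3310 / 50.06 = 66.12
d = 66.12^(1/0.77) = 66.12^1.2987 = 231.2 m

d ≈ 231 m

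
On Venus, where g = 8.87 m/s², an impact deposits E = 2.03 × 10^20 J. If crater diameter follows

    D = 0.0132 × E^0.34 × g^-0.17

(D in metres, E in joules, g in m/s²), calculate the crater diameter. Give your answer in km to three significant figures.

D ≈ 73.1 km

E^0.34 = (2.03 × 10^20)^0.34 = 8.027 × 10^6
g^-0.17 = 8.87^-0.17 = 0.6900
D = 0.0132 × 8.027 × 10^6 × 0.6900 = 73110 m
   = 73.11 km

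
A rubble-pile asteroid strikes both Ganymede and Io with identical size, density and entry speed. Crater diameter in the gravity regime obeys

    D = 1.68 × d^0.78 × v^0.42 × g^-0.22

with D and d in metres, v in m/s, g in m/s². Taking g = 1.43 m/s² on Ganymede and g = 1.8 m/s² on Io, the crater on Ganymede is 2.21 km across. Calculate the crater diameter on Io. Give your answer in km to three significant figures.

D ≈ 2.10 km

All impactor-dependent factors cancel in the ratio, leaving D_Io/D_Ganymede = (g_Io/g_Ganymede)^-0.22.
(1.8/1.43)^-0.22 = 1.259^-0.22 = 0.9506
D_Io = 0.9506 × 2.21 km = 2.10 km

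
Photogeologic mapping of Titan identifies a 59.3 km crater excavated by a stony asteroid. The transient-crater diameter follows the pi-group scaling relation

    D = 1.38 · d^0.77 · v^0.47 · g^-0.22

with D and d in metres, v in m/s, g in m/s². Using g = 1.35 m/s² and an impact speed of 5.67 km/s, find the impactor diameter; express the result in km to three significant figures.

Rearranging for d: d = [D / (1.38 · 5670^0.47 · 1.35^-0.22)]^(1/0.77).
D = 59300 m.
5670^0.47 = 58.10
1.35^-0.22 = 0.9361
Denominator = 1.38 × 58.10 × 0.9361 = 75.05
D / 75.05 = 59300 / 75.05 = 790.1
d = 790.1^(1/0.77) = 790.1^1.2987 = 5797 m

d ≈ 5.80 km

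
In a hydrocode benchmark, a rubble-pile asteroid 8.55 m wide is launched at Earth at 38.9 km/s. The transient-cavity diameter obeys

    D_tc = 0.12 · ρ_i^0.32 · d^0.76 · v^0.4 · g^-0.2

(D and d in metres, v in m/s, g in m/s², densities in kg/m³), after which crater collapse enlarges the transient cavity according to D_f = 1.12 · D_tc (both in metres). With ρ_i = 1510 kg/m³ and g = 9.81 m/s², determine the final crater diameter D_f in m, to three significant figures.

D_f ≈ 310 m

v = 38900 m/s.
ρ_i^0.32 = 1510^0.32 = 10.41
d^0.76 = 8.55^0.76 = 5.109
v^0.4 = 38900^0.4 = 68.55
g^-0.2 = 9.81^-0.2 = 0.6334
D_tc = 0.12 × 10.41 × 5.109 × 68.55 × 0.6334 = 277.1 m
D_f = 1.12 × 277.1 = 310.4 m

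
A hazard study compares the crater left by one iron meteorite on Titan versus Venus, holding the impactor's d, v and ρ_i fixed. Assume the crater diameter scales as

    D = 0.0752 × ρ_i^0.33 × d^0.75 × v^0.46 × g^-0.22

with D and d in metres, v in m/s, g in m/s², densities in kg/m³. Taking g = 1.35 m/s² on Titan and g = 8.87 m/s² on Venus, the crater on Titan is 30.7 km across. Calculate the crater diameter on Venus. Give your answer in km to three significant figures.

All impactor-dependent factors cancel in the ratio, leaving D_Venus/D_Titan = (g_Venus/g_Titan)^-0.22.
(8.87/1.35)^-0.22 = 6.570^-0.22 = 0.6609
D_Venus = 0.6609 × 30.7 km = 20.3 km

D ≈ 20.3 km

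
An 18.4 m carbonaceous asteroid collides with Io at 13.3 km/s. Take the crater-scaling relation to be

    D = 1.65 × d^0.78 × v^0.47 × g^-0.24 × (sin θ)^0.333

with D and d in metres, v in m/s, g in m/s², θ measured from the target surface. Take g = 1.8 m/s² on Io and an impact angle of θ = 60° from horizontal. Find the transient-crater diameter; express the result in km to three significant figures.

In SI units: v = 13300 m/s.
d^0.78 = 18.4^0.78 = 9.695
v^0.47 = 13300^0.47 = 86.74
g^-0.24 = 1.8^-0.24 = 0.8684
(sin 60°)^0.333 = 0.8660^0.333 = 0.9532
D = 1.65 × 9.695 × 86.74 × 0.8684 × 0.9532 = 1149 m
   = 1.149 km

D ≈ 1.15 km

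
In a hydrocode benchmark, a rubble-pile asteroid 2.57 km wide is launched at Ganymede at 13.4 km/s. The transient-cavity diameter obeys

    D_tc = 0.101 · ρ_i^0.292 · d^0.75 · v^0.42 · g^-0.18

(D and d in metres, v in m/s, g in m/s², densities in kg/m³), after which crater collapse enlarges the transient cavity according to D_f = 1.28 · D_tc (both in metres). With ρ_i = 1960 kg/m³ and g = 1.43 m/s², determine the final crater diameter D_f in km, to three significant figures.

In SI: d = 2570 m, v = 13400 m/s.
ρ_i^0.292 = 1960^0.292 = 9.148
d^0.75 = 2570^0.75 = 361.0
v^0.42 = 13400^0.42 = 54.12
g^-0.18 = 1.43^-0.18 = 0.9376
D_tc = 0.101 × 9.148 × 361.0 × 54.12 × 0.9376 = 16930 m
D_f = 1.28 × 16930 = 21670 m
     = 21.67 km

D_f ≈ 21.7 km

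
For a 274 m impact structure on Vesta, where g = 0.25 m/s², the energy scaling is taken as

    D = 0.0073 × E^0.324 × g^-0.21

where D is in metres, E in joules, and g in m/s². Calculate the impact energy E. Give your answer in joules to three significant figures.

Rearranging: E = [D / (0.0073 · g^-0.21)]^(1/0.324).
g^-0.21 = 0.25^-0.21 = 1.338
D / (0.0073 × 1.338) = 274 / (9.767 × 10^-3) = 2.805 × 10^4
E = (2.805 × 10^4)^3.0864 = 5.347 × 10^13 J

E ≈ 5.35 × 10^13 J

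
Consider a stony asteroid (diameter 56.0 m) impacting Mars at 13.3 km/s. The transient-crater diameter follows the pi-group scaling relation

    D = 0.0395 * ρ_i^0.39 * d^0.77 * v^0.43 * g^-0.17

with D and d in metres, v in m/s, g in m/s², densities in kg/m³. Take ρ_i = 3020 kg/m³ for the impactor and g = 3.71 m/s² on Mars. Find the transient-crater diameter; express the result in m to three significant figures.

D ≈ 947 m

In SI units: v = 13300 m/s.
ρ_i^0.39 = 3020^0.39 = 22.76
d^0.77 = 56^0.77 = 22.19
v^0.43 = 13300^0.43 = 59.33
g^-0.17 = 3.71^-0.17 = 0.8002
D = 0.0395 × 22.76 × 22.19 × 59.33 × 0.8002 = 947.1 m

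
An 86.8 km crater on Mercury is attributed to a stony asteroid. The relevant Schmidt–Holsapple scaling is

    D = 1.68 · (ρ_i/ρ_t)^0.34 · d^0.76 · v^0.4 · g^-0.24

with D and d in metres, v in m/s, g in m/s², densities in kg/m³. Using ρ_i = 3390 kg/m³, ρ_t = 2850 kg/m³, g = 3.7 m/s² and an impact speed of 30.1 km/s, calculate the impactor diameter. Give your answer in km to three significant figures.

d ≈ 9.78 km

Rearranging for d: d = [D / (1.68 · (3390/2850)^0.34 · 30100^0.4 · 3.7^-0.24)]^(1/0.76).
D = 86800 m.
(3390/2850)^0.34 = 1.061
30100^0.4 = 61.86
3.7^-0.24 = 0.7305
Denominator = 1.68 × 1.061 × 61.86 × 0.7305 = 80.55
D / 80.55 = 86800 / 80.55 = 1078
d = 1078^(1/0.76) = 1078^1.3158 = 9780 m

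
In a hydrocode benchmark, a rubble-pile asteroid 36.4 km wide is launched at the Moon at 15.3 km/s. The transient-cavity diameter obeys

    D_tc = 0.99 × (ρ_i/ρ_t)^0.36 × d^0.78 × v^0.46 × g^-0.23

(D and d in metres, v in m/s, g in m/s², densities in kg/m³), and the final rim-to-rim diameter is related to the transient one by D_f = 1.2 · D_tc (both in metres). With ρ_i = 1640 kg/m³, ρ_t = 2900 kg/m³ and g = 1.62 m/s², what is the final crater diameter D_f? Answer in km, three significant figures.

D_f ≈ 263 km

In SI: d = 36400 m, v = 15300 m/s.
(ρ_i/ρ_t)^0.36 = (1640/2900)^0.36 = 0.8145
d^0.78 = 36400^0.78 = 3611
v^0.46 = 15300^0.46 = 84.13
g^-0.23 = 1.62^-0.23 = 0.8950
D_tc = 0.99 × 0.8145 × 3611 × 84.13 × 0.8950 = 2.192 × 10^5 m
D_f = 1.2 × 2.192 × 10^5 = 2.630 × 10^5 m
     = 263.0 km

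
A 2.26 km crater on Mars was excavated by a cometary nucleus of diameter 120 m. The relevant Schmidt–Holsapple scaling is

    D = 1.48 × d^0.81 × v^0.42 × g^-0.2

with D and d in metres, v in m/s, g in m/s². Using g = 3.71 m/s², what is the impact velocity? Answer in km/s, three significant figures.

Rearranging for v: v = [D / (1.48 · 120^0.81 · 3.71^-0.2)]^(1/0.42).
D = 2260 m.
120^0.81 = 48.32
3.71^-0.2 = 0.7694
Denominator = 1.48 × 48.32 × 0.7694 = 55.02
D / 55.02 = 2260 / 55.02 = 41.08
v = 41.08^(1/0.42) = 41.08^2.381 = 6951 m/s

v ≈ 6.95 km/s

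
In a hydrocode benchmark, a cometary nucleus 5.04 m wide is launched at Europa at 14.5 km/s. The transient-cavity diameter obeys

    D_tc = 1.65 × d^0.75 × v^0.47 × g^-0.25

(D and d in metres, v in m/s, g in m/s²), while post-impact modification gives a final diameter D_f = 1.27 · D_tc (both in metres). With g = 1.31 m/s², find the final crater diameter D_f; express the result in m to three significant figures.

v = 14500 m/s.
d^0.75 = 5.04^0.75 = 3.364
v^0.47 = 14500^0.47 = 90.33
g^-0.25 = 1.31^-0.25 = 0.9347
D_tc = 1.65 × 3.364 × 90.33 × 0.9347 = 468.6 m
D_f = 1.27 × 468.6 = 595.1 m

D_f ≈ 595 m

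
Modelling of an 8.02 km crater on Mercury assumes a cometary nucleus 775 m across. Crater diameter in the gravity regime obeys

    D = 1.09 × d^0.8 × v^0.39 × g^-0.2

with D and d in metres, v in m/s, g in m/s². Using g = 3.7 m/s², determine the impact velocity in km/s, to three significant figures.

v ≈ 19.0 km/s

Rearranging for v: v = [D / (1.09 · 775^0.8 · 3.7^-0.2)]^(1/0.39).
D = 8020 m.
775^0.8 = 204.9
3.7^-0.2 = 0.7698
Denominator = 1.09 × 204.9 × 0.7698 = 171.9
D / 171.9 = 8020 / 171.9 = 46.66
v = 46.66^(1/0.39) = 46.66^2.5641 = 19026 m/s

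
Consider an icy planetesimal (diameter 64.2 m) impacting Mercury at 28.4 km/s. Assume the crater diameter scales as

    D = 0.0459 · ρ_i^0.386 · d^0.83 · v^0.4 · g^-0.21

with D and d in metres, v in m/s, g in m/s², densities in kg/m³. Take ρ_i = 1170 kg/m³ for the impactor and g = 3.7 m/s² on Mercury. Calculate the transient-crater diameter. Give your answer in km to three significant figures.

In SI units: v = 28400 m/s.
ρ_i^0.386 = 1170^0.386 = 15.29
d^0.83 = 64.2^0.83 = 31.64
v^0.4 = 28400^0.4 = 60.44
g^-0.21 = 3.7^-0.21 = 0.7598
D = 0.0459 × 15.29 × 31.64 × 60.44 × 0.7598 = 1020 m
   = 1.020 km

D ≈ 1.02 km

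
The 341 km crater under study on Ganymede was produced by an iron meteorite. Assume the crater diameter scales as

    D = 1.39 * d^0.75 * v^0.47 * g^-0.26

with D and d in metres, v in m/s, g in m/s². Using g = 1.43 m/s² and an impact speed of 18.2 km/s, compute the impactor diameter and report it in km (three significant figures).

d ≈ 37.2 km

Rearranging for d: d = [D / (1.39 · 18200^0.47 · 1.43^-0.26)]^(1/0.75).
D = 341000 m.
18200^0.47 = 100.5
1.43^-0.26 = 0.9112
Denominator = 1.39 × 100.5 × 0.9112 = 127.3
D / 127.3 = 341000 / 127.3 = 2679
d = 2679^(1/0.75) = 2679^1.3333 = 37198 m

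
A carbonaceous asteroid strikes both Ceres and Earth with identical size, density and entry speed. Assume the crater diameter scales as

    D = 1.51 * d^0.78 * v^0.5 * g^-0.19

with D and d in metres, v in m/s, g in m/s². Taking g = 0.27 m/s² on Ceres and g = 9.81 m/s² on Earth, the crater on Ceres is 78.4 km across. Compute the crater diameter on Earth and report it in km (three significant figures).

All impactor-dependent factors cancel in the ratio, leaving D_Earth/D_Ceres = (g_Earth/g_Ceres)^-0.19.
(9.81/0.27)^-0.19 = 36.33^-0.19 = 0.5053
D_Earth = 0.5053 × 78.4 km = 39.6 km

D ≈ 39.6 km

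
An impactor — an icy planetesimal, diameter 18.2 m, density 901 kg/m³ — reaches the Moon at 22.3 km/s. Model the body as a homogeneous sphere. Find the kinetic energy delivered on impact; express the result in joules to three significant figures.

v = 22300 m/s.
Mass m = (π/6) ρ d³ = (π/6) × 901 × (18.2)³ = 2.844 × 10^6 kg
E = ½ m v² = 0.5 × 2.844 × 10^6 × (22300)² = 7.071 × 10^14 J

E ≈ 7.07 × 10^14 J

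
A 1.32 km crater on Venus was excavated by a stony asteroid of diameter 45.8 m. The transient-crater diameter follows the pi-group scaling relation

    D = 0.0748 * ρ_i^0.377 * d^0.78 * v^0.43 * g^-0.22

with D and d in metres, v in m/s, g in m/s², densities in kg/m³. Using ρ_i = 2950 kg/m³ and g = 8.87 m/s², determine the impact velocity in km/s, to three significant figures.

Rearranging for v: v = [D / (0.0748 · 2950^0.377 · 45.8^0.78 · 8.87^-0.22)]^(1/0.43).
D = 1320 m.
2950^0.377 = 20.33
45.8^0.78 = 19.75
8.87^-0.22 = 0.6187
Denominator = 0.0748 × 20.33 × 19.75 × 0.6187 = 18.58
D / 18.58 = 1320 / 18.58 = 71.04
v = 71.04^(1/0.43) = 71.04^2.3256 = 20223 m/s

v ≈ 20.2 km/s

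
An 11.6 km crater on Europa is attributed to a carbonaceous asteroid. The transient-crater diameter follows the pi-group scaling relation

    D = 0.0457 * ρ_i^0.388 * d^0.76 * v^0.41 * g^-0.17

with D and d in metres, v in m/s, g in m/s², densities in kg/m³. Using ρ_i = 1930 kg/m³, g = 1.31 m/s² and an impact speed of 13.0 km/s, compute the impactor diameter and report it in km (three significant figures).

d ≈ 1.74 km

Rearranging for d: d = [D / (0.0457 · 1930^0.388 · 13000^0.41 · 1.31^-0.17)]^(1/0.76).
D = 11600 m.
1930^0.388 = 18.83
13000^0.41 = 48.61
1.31^-0.17 = 0.9551
Denominator = 0.0457 × 18.83 × 48.61 × 0.9551 = 39.95
D / 39.95 = 11600 / 39.95 = 290.4
d = 290.4^(1/0.76) = 290.4^1.3158 = 1741 m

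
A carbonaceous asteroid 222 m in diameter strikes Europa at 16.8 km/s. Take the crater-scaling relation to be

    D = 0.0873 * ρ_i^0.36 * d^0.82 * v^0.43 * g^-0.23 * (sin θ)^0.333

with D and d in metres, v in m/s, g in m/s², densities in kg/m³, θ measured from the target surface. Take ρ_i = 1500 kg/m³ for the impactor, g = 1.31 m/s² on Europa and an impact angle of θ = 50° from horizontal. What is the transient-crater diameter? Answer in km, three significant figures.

D ≈ 5.75 km

In SI units: v = 16800 m/s.
ρ_i^0.36 = 1500^0.36 = 13.91
d^0.82 = 222^0.82 = 83.95
v^0.43 = 16800^0.43 = 65.60
g^-0.23 = 1.31^-0.23 = 0.9398
(sin 50°)^0.333 = 0.7660^0.333 = 0.9151
D = 0.0873 × 13.91 × 83.95 × 65.60 × 0.9398 × 0.9151 = 5751 m
   = 5.751 km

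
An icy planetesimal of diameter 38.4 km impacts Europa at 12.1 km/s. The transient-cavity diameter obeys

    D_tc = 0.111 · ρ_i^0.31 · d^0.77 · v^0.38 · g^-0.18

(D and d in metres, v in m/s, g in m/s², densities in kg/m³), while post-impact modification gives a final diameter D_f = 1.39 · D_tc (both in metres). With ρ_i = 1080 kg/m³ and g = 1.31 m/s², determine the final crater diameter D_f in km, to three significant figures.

D_f ≈ 155 km

In SI: d = 38400 m, v = 12100 m/s.
ρ_i^0.31 = 1080^0.31 = 8.717
d^0.77 = 38400^0.77 = 3388
v^0.38 = 12100^0.38 = 35.60
g^-0.18 = 1.31^-0.18 = 0.9526
D_tc = 0.111 × 8.717 × 3388 × 35.60 × 0.9526 = 1.112 × 10^5 m
D_f = 1.39 × 1.112 × 10^5 = 1.546 × 10^5 m
     = 154.6 km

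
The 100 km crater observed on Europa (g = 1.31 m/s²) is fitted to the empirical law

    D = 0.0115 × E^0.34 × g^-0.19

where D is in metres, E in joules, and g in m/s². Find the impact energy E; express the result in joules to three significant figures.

Rearranging: E = [D / (0.0115 · g^-0.19)]^(1/0.34).
D = 100000 m.
g^-0.19 = 1.31^-0.19 = 0.9500
D / (0.0115 × 0.9500) = 100000 / (0.01092) = 9.158 × 10^6
E = (9.158 × 10^6)^2.9412 = 2.993 × 10^20 J

E ≈ 2.99 × 10^20 J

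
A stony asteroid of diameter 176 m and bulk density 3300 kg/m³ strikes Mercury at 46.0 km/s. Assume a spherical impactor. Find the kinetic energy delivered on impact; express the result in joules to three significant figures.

E ≈ 9.97 × 10^18 J

v = 46000 m/s.
Mass m = (π/6) ρ d³ = (π/6) × 3300 × (176)³ = 9.420 × 10^9 kg
E = ½ m v² = 0.5 × 9.420 × 10^9 × (46000)² = 9.966 × 10^18 J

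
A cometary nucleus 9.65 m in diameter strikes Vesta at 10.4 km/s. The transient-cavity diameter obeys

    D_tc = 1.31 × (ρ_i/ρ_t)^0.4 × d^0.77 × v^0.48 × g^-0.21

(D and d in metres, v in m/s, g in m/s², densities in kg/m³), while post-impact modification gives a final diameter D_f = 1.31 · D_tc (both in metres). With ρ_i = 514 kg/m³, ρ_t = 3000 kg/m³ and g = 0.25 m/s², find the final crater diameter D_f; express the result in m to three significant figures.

D_f ≈ 551 m

v = 10400 m/s.
(ρ_i/ρ_t)^0.4 = (514/3000)^0.4 = 0.4938
d^0.77 = 9.65^0.77 = 5.729
v^0.48 = 10400^0.48 = 84.76
g^-0.21 = 0.25^-0.21 = 1.338
D_tc = 1.31 × 0.4938 × 5.729 × 84.76 × 1.338 = 420.3 m
D_f = 1.31 × 420.3 = 550.6 m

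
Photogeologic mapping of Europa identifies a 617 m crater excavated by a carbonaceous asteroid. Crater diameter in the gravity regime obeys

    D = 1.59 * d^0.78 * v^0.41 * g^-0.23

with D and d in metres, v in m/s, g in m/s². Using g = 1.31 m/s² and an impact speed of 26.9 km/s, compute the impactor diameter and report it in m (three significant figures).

d ≈ 10.6 m

Rearranging for d: d = [D / (1.59 · 26900^0.41 · 1.31^-0.23)]^(1/0.78).
26900^0.41 = 65.49
1.31^-0.23 = 0.9398
Denominator = 1.59 × 65.49 × 0.9398 = 97.86
D / 97.86 = 617 / 97.86 = 6.305
d = 6.305^(1/0.78) = 6.305^1.2821 = 10.60 m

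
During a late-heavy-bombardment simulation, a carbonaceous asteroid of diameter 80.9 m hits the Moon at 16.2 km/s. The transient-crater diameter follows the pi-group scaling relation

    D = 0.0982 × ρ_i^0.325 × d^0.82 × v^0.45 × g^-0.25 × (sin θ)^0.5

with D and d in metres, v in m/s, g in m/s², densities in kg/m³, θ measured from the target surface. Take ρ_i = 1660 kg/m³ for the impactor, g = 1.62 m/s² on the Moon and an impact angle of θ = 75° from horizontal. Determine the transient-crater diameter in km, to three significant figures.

D ≈ 2.74 km

In SI units: v = 16200 m/s.
ρ_i^0.325 = 1660^0.325 = 11.13
d^0.82 = 80.9^0.82 = 36.69
v^0.45 = 16200^0.45 = 78.39
g^-0.25 = 1.62^-0.25 = 0.8864
(sin 75°)^0.5 = 0.9659^0.5 = 0.9828
D = 0.0982 × 11.13 × 36.69 × 78.39 × 0.8864 × 0.9828 = 2738 m
   = 2.738 km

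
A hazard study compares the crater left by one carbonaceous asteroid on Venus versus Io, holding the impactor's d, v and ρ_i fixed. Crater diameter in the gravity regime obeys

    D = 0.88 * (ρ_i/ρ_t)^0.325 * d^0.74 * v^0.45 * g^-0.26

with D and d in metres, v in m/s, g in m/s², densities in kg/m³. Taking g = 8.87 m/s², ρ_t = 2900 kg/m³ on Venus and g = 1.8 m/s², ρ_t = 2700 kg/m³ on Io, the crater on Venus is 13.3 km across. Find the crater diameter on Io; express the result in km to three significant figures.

D ≈ 20.6 km

The impactor-only factors (d, v, ρ_i) cancel in the ratio, leaving D_Io/D_Venus = (g_Io/g_Venus)^-0.26 · (ρ_t,Venus/ρ_t,Io)^0.325.
(1.8/8.87)^-0.26 = 0.2029^-0.26 = 1.514
(2900/2700)^0.325 = 1.074^0.325 = 1.023
Ratio = 1.514 × 1.023 = 1.549
D_Io = 1.549 × 13.3 km = 20.6 km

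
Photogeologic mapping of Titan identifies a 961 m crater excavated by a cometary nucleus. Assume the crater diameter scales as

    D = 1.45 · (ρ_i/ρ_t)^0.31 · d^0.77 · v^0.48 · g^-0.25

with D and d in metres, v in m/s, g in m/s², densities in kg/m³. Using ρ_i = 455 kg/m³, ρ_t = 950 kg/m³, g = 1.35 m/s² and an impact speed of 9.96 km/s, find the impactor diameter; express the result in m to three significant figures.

d ≈ 22.0 m

Rearranging for d: d = [D / (1.45 · (455/950)^0.31 · 9960^0.48 · 1.35^-0.25)]^(1/0.77).
(455/950)^0.31 = 0.7960
9960^0.48 = 83.02
1.35^-0.25 = 0.9277
Denominator = 1.45 × 0.7960 × 83.02 × 0.9277 = 88.89
D / 88.89 = 961 / 88.89 = 10.81
d = 10.81^(1/0.77) = 10.81^1.2987 = 22.01 m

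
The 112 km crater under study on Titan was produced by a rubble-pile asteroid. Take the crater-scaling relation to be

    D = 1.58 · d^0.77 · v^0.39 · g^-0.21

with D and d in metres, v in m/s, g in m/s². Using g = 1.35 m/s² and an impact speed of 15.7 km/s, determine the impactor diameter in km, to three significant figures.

Rearranging for d: d = [D / (1.58 · 15700^0.39 · 1.35^-0.21)]^(1/0.77).
D = 112000 m.
15700^0.39 = 43.29
1.35^-0.21 = 0.9389
Denominator = 1.58 × 43.29 × 0.9389 = 64.22
D / 64.22 = 112000 / 64.22 = 1744
d = 1744^(1/0.77) = 1744^1.2987 = 16211 m

d ≈ 16.2 km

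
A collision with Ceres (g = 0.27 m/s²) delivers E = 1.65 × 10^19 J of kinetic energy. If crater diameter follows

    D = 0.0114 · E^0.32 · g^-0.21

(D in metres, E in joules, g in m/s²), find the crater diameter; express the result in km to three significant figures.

E^0.32 = (1.65 × 10^19)^0.32 = 1.411 × 10^6
g^-0.21 = 0.27^-0.21 = 1.316
D = 0.0114 × 1.411 × 10^6 × 1.316 = 21168 m
   = 21.17 km

D ≈ 21.2 km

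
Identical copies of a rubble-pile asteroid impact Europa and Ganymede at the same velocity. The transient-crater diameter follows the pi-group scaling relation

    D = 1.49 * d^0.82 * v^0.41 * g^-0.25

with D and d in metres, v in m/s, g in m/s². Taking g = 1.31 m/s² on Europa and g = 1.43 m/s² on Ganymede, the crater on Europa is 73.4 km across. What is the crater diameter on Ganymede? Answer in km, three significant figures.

All impactor-dependent factors cancel in the ratio, leaving D_Ganymede/D_Europa = (g_Ganymede/g_Europa)^-0.25.
(1.43/1.31)^-0.25 = 1.092^-0.25 = 0.9782
D_Ganymede = 0.9782 × 73.4 km = 71.8 km

D ≈ 71.8 km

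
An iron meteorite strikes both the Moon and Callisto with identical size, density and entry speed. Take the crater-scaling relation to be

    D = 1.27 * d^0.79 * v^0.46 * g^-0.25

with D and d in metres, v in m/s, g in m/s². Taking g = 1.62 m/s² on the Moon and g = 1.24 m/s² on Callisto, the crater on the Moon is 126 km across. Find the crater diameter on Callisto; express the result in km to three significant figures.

All impactor-dependent factors cancel in the ratio, leaving D_Callisto/D_Moon = (g_Callisto/g_Moon)^-0.25.
(1.24/1.62)^-0.25 = 0.7654^-0.25 = 1.069
D_Callisto = 1.069 × 126 km = 135 km

D ≈ 135 km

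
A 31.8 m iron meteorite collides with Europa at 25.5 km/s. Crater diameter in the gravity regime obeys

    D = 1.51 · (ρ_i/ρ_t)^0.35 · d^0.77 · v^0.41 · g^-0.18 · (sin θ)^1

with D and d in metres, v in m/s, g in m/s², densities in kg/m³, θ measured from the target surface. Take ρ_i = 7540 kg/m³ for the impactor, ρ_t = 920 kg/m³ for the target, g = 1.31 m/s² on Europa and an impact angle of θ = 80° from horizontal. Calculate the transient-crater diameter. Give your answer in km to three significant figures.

D ≈ 2.72 km

In SI units: v = 25500 m/s.
(ρ_i/ρ_t)^0.35 = (7540/920)^0.35 = 2.088
d^0.77 = 31.8^0.77 = 14.35
v^0.41 = 25500^0.41 = 64.07
g^-0.18 = 1.31^-0.18 = 0.9526
(sin 80°)^1 = 0.9848^1 = 0.9848
D = 1.51 × 2.088 × 14.35 × 64.07 × 0.9526 × 0.9848 = 2719 m
   = 2.719 km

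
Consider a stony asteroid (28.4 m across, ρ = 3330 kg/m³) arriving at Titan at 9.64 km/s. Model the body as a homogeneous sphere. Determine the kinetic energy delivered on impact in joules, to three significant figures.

v = 9640 m/s.
Mass m = (π/6) ρ d³ = (π/6) × 3330 × (28.4)³ = 3.994 × 10^7 kg
E = ½ m v² = 0.5 × 3.994 × 10^7 × (9640)² = 1.856 × 10^15 J

E ≈ 1.86 × 10^15 J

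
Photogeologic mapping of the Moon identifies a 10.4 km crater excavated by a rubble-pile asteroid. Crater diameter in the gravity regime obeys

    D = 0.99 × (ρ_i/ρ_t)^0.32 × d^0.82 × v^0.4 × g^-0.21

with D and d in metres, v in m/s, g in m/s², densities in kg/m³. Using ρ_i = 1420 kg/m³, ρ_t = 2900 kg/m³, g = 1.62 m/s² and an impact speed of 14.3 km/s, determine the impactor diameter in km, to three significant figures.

Rearranging for d: d = [D / (0.99 · (1420/2900)^0.32 · 14300^0.4 · 1.62^-0.21)]^(1/0.82).
D = 10400 m.
(1420/2900)^0.32 = 0.7957
14300^0.4 = 45.93
1.62^-0.21 = 0.9037
Denominator = 0.99 × 0.7957 × 45.93 × 0.9037 = 32.70
D / 32.70 = 10400 / 32.70 = 318.0
d = 318.0^(1/0.82) = 318.0^1.2195 = 1126 m

d ≈ 1.13 km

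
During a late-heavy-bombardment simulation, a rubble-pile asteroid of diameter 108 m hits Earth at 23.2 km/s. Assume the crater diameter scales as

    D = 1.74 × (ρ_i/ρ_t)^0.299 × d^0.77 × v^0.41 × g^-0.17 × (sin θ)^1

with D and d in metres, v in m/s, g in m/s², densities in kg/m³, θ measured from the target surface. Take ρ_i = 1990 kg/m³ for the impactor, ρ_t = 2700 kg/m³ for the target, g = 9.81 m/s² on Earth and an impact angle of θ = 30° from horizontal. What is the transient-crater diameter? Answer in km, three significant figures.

D ≈ 1.22 km

In SI units: v = 23200 m/s.
(ρ_i/ρ_t)^0.299 = (1990/2700)^0.299 = 0.9128
d^0.77 = 108^0.77 = 36.79
v^0.41 = 23200^0.41 = 61.64
g^-0.17 = 9.81^-0.17 = 0.6783
(sin 30°)^1 = 0.5000^1 = 0.5000
D = 1.74 × 0.9128 × 36.79 × 61.64 × 0.6783 × 0.5000 = 1222 m
   = 1.222 km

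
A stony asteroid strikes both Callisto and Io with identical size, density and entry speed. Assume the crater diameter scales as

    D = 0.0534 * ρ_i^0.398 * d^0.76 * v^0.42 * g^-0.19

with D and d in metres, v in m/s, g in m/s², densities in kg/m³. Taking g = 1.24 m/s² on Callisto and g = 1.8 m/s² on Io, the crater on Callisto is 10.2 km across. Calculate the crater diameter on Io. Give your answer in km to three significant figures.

All impactor-dependent factors cancel in the ratio, leaving D_Io/D_Callisto = (g_Io/g_Callisto)^-0.19.
(1.8/1.24)^-0.19 = 1.452^-0.19 = 0.9316
D_Io = 0.9316 × 10.2 km = 9.50 km

D ≈ 9.50 km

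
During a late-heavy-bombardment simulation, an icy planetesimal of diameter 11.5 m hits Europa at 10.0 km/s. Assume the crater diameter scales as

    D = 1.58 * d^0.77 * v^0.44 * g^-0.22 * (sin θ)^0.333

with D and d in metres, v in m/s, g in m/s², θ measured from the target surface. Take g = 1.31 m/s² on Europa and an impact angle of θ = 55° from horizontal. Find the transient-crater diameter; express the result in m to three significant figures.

D ≈ 526 m

In SI units: v = 10000 m/s.
d^0.77 = 11.5^0.77 = 6.557
v^0.44 = 10000^0.44 = 57.54
g^-0.22 = 1.31^-0.22 = 0.9423
(sin 55°)^0.333 = 0.8192^0.333 = 0.9357
D = 1.58 × 6.557 × 57.54 × 0.9423 × 0.9357 = 525.6 m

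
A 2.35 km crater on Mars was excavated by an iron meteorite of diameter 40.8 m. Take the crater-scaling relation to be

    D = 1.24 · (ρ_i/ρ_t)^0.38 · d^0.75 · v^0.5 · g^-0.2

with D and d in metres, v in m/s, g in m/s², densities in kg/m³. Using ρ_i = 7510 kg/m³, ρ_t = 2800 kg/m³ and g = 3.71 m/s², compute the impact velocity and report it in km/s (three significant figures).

v ≈ 11.0 km/s

Rearranging for v: v = [D / (1.24 · (7510/2800)^0.38 · 40.8^0.75 · 3.71^-0.2)]^(1/0.5).
D = 2350 m.
(7510/2800)^0.38 = 1.455
40.8^0.75 = 16.14
3.71^-0.2 = 0.7694
Denominator = 1.24 × 1.455 × 16.14 × 0.7694 = 22.40
D / 22.40 = 2350 / 22.40 = 104.9
v = 104.9^(1/0.5) = 104.9^2 = 11004 m/s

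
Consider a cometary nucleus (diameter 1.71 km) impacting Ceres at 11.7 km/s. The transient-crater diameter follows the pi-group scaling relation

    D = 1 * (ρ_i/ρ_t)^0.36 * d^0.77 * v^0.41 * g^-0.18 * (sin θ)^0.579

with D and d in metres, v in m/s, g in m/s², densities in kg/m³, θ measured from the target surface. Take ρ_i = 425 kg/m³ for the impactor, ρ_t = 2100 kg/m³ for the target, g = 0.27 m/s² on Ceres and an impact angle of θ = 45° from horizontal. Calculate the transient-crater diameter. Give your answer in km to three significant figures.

D ≈ 8.37 km

In SI units: d = 1710 m, v = 11700 m/s.
(ρ_i/ρ_t)^0.36 = (425/2100)^0.36 = 0.5626
d^0.77 = 1710^0.77 = 308.6
v^0.41 = 11700^0.41 = 46.55
g^-0.18 = 0.27^-0.18 = 1.266
(sin 45°)^0.579 = 0.7071^0.579 = 0.8182
D = 1 × 0.5626 × 308.6 × 46.55 × 1.266 × 0.8182 = 8372 m
   = 8.372 km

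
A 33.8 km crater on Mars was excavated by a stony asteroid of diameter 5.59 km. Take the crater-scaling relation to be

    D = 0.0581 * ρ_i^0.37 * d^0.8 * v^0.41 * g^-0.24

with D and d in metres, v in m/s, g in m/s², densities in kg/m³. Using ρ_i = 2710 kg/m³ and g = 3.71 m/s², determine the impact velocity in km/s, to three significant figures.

v ≈ 9.63 km/s

Rearranging for v: v = [D / (0.0581 · 2710^0.37 · 5590^0.8 · 3.71^-0.24)]^(1/0.41).
D = 33800 m.
2710^0.37 = 18.63
5590^0.8 = 995.2
3.71^-0.24 = 0.7300
Denominator = 0.0581 × 18.63 × 995.2 × 0.7300 = 786.4
D / 786.4 = 33800 / 786.4 = 42.98
v = 42.98^(1/0.41) = 42.98^2.439 = 9628 m/s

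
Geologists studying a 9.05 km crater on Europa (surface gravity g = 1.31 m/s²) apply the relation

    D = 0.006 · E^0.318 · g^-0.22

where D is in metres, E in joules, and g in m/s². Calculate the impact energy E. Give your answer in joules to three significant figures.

E ≈ 3.24 × 10^19 J

Rearranging: E = [D / (0.006 · g^-0.22)]^(1/0.318).
D = 9050 m.
g^-0.22 = 1.31^-0.22 = 0.9423
D / (0.006 × 0.9423) = 9050 / (5.654 × 10^-3) = 1.601 × 10^6
E = (1.601 × 10^6)^3.1447 = 3.243 × 10^19 J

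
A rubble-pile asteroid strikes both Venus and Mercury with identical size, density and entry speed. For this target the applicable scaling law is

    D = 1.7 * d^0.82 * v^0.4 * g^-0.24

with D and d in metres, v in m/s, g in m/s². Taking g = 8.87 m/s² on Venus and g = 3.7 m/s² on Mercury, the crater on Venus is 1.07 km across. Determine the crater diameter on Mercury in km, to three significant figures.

All impactor-dependent factors cancel in the ratio, leaving D_Mercury/D_Venus = (g_Mercury/g_Venus)^-0.24.
(3.7/8.87)^-0.24 = 0.4171^-0.24 = 1.234
D_Mercury = 1.234 × 1.07 km = 1.32 km

D ≈ 1.32 km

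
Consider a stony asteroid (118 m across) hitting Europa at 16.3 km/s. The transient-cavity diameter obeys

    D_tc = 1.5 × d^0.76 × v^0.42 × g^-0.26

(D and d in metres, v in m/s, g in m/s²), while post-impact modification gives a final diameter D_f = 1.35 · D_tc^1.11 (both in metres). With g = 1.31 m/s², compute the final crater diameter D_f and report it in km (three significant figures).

v = 16300 m/s.
d^0.76 = 118^0.76 = 37.55
v^0.42 = 16300^0.42 = 58.77
g^-0.26 = 1.31^-0.26 = 0.9322
D_tc = 1.5 × 37.55 × 58.77 × 0.9322 = 3086 m
D_f = 1.35 × (3086)^1.11 = 10082 m
     = 10.08 km

D_f ≈ 10.1 km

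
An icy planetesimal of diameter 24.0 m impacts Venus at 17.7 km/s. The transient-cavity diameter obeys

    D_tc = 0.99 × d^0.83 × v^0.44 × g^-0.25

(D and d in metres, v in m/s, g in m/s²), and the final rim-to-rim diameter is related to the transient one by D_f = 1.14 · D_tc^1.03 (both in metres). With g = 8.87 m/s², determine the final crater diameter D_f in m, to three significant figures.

v = 17700 m/s.
d^0.83 = 24^0.83 = 13.98
v^0.44 = 17700^0.44 = 73.98
g^-0.25 = 8.87^-0.25 = 0.5795
D_tc = 0.99 × 13.98 × 73.98 × 0.5795 = 593.3 m
D_f = 1.14 × (593.3)^1.03 = 819.2 m

D_f ≈ 819 m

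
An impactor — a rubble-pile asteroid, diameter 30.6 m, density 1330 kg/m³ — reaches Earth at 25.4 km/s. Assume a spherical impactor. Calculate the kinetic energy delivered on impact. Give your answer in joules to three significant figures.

v = 25400 m/s.
Mass m = (π/6) ρ d³ = (π/6) × 1330 × (30.6)³ = 1.995 × 10^7 kg
E = ½ m v² = 0.5 × 1.995 × 10^7 × (25400)² = 6.435 × 10^15 J

E ≈ 6.44 × 10^15 J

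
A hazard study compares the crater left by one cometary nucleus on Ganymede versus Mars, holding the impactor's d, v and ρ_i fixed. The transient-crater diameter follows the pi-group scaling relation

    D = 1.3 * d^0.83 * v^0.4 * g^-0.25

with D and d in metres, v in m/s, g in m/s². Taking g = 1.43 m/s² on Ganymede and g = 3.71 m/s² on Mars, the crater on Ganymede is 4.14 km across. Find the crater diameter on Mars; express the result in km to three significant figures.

D ≈ 3.26 km

All impactor-dependent factors cancel in the ratio, leaving D_Mars/D_Ganymede = (g_Mars/g_Ganymede)^-0.25.
(3.71/1.43)^-0.25 = 2.594^-0.25 = 0.7880
D_Mars = 0.7880 × 4.14 km = 3.26 km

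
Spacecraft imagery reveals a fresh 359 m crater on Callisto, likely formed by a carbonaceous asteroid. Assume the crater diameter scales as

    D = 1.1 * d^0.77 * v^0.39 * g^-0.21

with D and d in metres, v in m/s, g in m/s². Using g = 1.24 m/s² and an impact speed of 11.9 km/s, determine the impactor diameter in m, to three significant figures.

d ≈ 16.8 m

Rearranging for d: d = [D / (1.1 · 11900^0.39 · 1.24^-0.21)]^(1/0.77).
11900^0.39 = 38.86
1.24^-0.21 = 0.9558
Denominator = 1.1 × 38.86 × 0.9558 = 40.86
D / 40.86 = 359 / 40.86 = 8.786
d = 8.786^(1/0.77) = 8.786^1.2987 = 16.82 m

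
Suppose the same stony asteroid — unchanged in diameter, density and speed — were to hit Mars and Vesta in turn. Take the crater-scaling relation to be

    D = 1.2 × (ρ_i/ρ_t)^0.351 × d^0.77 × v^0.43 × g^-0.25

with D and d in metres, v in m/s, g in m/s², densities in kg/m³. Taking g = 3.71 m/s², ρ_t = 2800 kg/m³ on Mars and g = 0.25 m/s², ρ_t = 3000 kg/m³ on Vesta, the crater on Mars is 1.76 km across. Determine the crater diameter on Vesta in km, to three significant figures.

D ≈ 3.37 km

The impactor-only factors (d, v, ρ_i) cancel in the ratio, leaving D_Vesta/D_Mars = (g_Vesta/g_Mars)^-0.25 · (ρ_t,Mars/ρ_t,Vesta)^0.351.
(0.25/3.71)^-0.25 = 0.06739^-0.25 = 1.963
(2800/3000)^0.351 = 0.9333^0.351 = 0.9761
Ratio = 1.963 × 0.9761 = 1.916
D_Vesta = 1.916 × 1.76 km = 3.37 km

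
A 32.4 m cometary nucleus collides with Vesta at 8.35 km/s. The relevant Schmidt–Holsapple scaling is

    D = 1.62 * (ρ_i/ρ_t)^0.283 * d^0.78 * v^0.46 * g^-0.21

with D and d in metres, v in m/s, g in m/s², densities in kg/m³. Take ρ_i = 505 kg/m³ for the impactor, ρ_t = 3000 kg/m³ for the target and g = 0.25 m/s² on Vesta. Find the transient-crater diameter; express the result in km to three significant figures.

In SI units: v = 8350 m/s.
(ρ_i/ρ_t)^0.283 = (505/3000)^0.283 = 0.6040
d^0.78 = 32.4^0.78 = 15.07
v^0.46 = 8350^0.46 = 63.68
g^-0.21 = 0.25^-0.21 = 1.338
D = 1.62 × 0.6040 × 15.07 × 63.68 × 1.338 = 1256 m
   = 1.256 km

D ≈ 1.26 km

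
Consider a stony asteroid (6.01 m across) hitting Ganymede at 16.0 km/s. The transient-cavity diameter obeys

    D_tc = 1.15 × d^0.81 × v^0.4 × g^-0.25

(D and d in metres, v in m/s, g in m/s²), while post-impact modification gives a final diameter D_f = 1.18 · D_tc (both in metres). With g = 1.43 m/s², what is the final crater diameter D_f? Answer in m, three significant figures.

D_f ≈ 255 m

v = 16000 m/s.
d^0.81 = 6.01^0.81 = 4.275
v^0.4 = 16000^0.4 = 48.04
g^-0.25 = 1.43^-0.25 = 0.9145
D_tc = 1.15 × 4.275 × 48.04 × 0.9145 = 216.0 m
D_f = 1.18 × 216.0 = 254.9 m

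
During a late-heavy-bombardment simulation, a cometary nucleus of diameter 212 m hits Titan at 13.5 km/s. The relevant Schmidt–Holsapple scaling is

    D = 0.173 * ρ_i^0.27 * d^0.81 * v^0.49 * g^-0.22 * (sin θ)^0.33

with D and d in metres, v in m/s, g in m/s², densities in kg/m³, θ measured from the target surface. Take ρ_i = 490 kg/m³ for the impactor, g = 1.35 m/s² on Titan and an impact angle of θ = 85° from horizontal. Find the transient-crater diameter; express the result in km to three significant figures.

In SI units: v = 13500 m/s.
ρ_i^0.27 = 490^0.27 = 5.325
d^0.81 = 212^0.81 = 76.62
v^0.49 = 13500^0.49 = 105.6
g^-0.22 = 1.35^-0.22 = 0.9361
(sin 85°)^0.33 = 0.9962^0.33 = 0.9987
D = 0.173 × 5.325 × 76.62 × 105.6 × 0.9361 × 0.9987 = 6968 m
   = 6.968 km

D ≈ 6.97 km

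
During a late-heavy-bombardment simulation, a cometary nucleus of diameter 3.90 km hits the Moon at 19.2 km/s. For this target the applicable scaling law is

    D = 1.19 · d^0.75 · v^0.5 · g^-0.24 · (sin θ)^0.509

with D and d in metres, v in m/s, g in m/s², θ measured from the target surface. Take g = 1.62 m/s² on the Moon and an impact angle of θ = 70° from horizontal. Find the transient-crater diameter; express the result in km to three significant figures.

In SI units: d = 3900 m, v = 19200 m/s.
d^0.75 = 3900^0.75 = 493.5
v^0.5 = 19200^0.5 = 138.6
g^-0.24 = 1.62^-0.24 = 0.8907
(sin 70°)^0.509 = 0.9397^0.509 = 0.9688
D = 1.19 × 493.5 × 138.6 × 0.8907 × 0.9688 = 70237 m
   = 70.24 km

D ≈ 70.2 km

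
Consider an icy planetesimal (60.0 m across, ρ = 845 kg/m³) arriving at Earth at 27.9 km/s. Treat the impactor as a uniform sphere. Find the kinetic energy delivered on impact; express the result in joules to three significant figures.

v = 27900 m/s.
Mass m = (π/6) ρ d³ = (π/6) × 845 × (60)³ = 9.557 × 10^7 kg
E = ½ m v² = 0.5 × 9.557 × 10^7 × (27900)² = 3.720 × 10^16 J

E ≈ 3.72 × 10^16 J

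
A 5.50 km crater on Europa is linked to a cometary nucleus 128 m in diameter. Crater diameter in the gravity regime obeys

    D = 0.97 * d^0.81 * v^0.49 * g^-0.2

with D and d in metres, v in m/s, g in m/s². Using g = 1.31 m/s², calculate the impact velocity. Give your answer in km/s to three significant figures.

Rearranging for v: v = [D / (0.97 · 128^0.81 · 1.31^-0.2)]^(1/0.49).
D = 5500 m.
128^0.81 = 50.91
1.31^-0.2 = 0.9474
Denominator = 0.97 × 50.91 × 0.9474 = 46.79
D / 46.79 = 5500 / 46.79 = 117.5
v = 117.5^(1/0.49) = 117.5^2.0408 = 16770 m/s

v ≈ 16.8 km/s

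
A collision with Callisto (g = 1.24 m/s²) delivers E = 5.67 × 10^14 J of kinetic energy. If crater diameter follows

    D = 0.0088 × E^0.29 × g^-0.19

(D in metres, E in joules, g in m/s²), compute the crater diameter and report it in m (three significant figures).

D ≈ 160 m

E^0.29 = (5.67 × 10^14)^0.29 = 1.899 × 10^4
g^-0.19 = 1.24^-0.19 = 0.9600
D = 0.0088 × 1.899 × 10^4 × 0.9600 = 160.4 m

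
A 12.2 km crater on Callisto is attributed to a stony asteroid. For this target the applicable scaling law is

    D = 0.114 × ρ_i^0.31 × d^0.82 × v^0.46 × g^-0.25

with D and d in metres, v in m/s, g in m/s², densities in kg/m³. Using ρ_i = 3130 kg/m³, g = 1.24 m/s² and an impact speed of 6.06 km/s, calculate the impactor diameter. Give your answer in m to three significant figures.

d ≈ 523 m

Rearranging for d: d = [D / (0.114 · 3130^0.31 · 6060^0.46 · 1.24^-0.25)]^(1/0.82).
D = 12200 m.
3130^0.31 = 12.12
6060^0.46 = 54.95
1.24^-0.25 = 0.9476
Denominator = 0.114 × 12.12 × 54.95 × 0.9476 = 71.94
D / 71.94 = 12200 / 71.94 = 169.6
d = 169.6^(1/0.82) = 169.6^1.2195 = 523.3 m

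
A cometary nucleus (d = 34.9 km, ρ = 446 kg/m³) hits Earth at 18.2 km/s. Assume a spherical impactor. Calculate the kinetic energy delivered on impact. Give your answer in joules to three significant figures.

E ≈ 1.64 × 10^24 J

d = 34900 m; v = 18200 m/s.
Mass m = (π/6) ρ d³ = (π/6) × 446 × (34900)³ = 9.927 × 10^15 kg
E = ½ m v² = 0.5 × 9.927 × 10^15 × (18200)² = 1.644 × 10^24 J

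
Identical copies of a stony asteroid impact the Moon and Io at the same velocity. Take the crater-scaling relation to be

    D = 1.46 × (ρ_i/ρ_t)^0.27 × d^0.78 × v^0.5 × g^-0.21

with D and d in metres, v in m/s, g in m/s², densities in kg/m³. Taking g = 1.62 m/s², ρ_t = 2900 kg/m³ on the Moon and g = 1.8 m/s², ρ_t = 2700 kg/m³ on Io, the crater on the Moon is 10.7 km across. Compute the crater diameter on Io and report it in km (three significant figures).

The impactor-only factors (d, v, ρ_i) cancel in the ratio, leaving D_Io/D_Moon = (g_Io/g_Moon)^-0.21 · (ρ_t,Moon/ρ_t,Io)^0.27.
(1.8/1.62)^-0.21 = 1.111^-0.21 = 0.9781
(2900/2700)^0.27 = 1.074^0.27 = 1.019
Ratio = 0.9781 × 1.019 = 0.9967
D_Io = 0.9967 × 10.7 km = 10.7 km

D ≈ 10.7 km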